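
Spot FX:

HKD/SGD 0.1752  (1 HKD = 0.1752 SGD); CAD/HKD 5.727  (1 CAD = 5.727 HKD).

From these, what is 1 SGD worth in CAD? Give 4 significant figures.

SGD/CAD = 0.9966

1 SGD ÷ 0.1752 = 5.70776 HKD
5.70776 HKD ÷ 5.727 = 0.996641 CAD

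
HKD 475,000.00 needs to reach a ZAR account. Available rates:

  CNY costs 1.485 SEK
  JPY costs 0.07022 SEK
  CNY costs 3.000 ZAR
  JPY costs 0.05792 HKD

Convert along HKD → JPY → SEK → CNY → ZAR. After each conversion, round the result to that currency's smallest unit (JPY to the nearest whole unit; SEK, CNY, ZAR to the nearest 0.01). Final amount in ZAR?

ZAR 1,163,377.59

HKD 475,000.00 ÷ 0.05792 = JPY 8,200,967
JPY 8,200,967 × 0.07022 = SEK 575,871.90
SEK 575,871.90 ÷ 1.485 = CNY 387,792.53
CNY 387,792.53 × 3.000 = ZAR 1,163,377.59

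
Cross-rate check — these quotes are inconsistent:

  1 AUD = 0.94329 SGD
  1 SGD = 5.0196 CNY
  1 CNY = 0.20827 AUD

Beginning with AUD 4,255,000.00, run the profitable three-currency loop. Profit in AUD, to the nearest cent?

Profit: AUD 59,778.50

Profitable loop is AUD → CNY → SGD → AUD:
AUD 4,255,000.00 ÷ 0.20827 = CNY 20,430,210.78
CNY 20,430,210.78 ÷ 5.0196 = SGD 4,070,087.41
SGD 4,070,087.41 ÷ 0.94329 = AUD 4,314,778.50
Profit = AUD 4,314,778.50 − AUD 4,255,000.00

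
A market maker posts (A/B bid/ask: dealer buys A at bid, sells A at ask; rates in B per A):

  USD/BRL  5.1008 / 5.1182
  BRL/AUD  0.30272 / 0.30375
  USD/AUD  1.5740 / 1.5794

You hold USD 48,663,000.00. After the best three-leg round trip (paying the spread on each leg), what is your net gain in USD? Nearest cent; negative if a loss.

Net profit: USD 605,582.56

Best loop USD → AUD → BRL → USD:
USD 48,663,000.00 × 1.5740 (sell USD at bid) = AUD 76,595,562.00
AUD 76,595,562.00 ÷ 0.30375 (buy BRL at ask) = BRL 252,166,459.26
BRL 252,166,459.26 ÷ 5.1182 (buy USD at ask) = USD 49,268,582.56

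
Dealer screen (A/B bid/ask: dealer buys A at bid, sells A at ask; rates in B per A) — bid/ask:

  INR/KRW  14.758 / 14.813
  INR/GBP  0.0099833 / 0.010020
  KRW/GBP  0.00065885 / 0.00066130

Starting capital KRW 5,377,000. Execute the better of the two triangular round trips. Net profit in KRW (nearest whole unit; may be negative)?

Best loop KRW → INR → GBP → KRW:
KRW 5,377,000 ÷ 14.813 (buy INR at ask) = INR 362,991.97
INR 362,991.97 × 0.0099833 (sell INR at bid) = GBP 3,623.86
GBP 3,623.86 ÷ 0.00066130 (buy KRW at ask) = KRW 5,479,900

Net profit: KRW 102,900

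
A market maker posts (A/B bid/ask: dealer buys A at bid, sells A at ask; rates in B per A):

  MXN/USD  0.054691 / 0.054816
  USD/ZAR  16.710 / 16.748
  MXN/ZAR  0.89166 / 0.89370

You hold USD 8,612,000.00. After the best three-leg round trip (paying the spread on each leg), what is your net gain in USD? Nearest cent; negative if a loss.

Best loop USD → ZAR → MXN → USD:
USD 8,612,000.00 × 16.710 (sell USD at bid) = ZAR 143,906,520.00
ZAR 143,906,520.00 ÷ 0.89370 (buy MXN at ask) = MXN 161,023,296.41
MXN 161,023,296.41 × 0.054691 (sell MXN at bid) = USD 8,806,525.10

Net profit: USD 194,525.10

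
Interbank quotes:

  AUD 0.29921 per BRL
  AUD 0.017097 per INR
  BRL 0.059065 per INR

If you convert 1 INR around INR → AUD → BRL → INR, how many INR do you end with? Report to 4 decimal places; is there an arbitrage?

Around INR → AUD → BRL → INR: 1 × 0.017097 ÷ 0.29921 ÷ 0.059065 = 0.967417
Product < 1; profitable direction is INR → BRL → AUD → INR.

0.9674 (arbitrage exists)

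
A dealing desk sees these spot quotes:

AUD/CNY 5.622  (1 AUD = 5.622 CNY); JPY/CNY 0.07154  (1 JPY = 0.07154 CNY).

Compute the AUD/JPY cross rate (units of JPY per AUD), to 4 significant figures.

1 AUD × 5.622 = 5.622 CNY
5.622 CNY ÷ 0.07154 = 78.5854 JPY

AUD/JPY = 78.59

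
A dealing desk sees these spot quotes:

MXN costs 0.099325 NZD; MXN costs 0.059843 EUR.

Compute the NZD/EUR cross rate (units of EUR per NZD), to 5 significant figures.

NZD/EUR = 0.60250

1 NZD ÷ 0.099325 = 10.068 MXN
10.068 MXN × 0.059843 = 0.602497 EUR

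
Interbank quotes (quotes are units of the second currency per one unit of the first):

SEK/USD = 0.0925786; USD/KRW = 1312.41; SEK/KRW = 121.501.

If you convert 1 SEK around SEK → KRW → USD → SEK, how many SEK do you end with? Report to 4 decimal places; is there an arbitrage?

1.0000 (no arbitrage)

Around SEK → KRW → USD → SEK: 1 × 121.501 ÷ 1312.41 ÷ 0.0925786 = 0.999999
Product ≈ 1 (deviation 0.000%, within rounding noise).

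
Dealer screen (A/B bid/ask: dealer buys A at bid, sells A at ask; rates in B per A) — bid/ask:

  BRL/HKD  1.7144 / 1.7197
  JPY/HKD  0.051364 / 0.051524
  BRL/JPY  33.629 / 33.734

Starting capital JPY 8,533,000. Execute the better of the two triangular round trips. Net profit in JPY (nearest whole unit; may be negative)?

Net profit: JPY 37,810

Best loop JPY → HKD → BRL → JPY:
JPY 8,533,000 × 0.051364 (sell JPY at bid) = HKD 438,289.01
HKD 438,289.01 ÷ 1.7197 (buy BRL at ask) = BRL 254,863.65
BRL 254,863.65 × 33.629 (sell BRL at bid) = JPY 8,570,810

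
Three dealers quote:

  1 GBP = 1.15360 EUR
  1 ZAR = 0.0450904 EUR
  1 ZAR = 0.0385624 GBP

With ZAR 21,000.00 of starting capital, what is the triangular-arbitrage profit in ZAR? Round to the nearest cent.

Profit: ZAR 285.51

Profitable loop is ZAR → EUR → GBP → ZAR:
ZAR 21,000.00 × 0.0450904 = EUR 946.90
EUR 946.90 ÷ 1.15360 = GBP 820.82
GBP 820.82 ÷ 0.0385624 = ZAR 21,285.51
Profit = ZAR 21,285.51 − ZAR 21,000.00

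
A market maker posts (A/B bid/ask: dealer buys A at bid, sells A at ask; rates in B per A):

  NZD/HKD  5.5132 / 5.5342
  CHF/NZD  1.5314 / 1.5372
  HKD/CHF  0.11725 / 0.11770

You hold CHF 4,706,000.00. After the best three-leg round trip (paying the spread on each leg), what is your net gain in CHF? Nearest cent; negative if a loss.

Best loop CHF → HKD → NZD → CHF:
CHF 4,706,000.00 ÷ 0.11770 (buy HKD at ask) = HKD 39,983,007.65
HKD 39,983,007.65 ÷ 5.5342 (buy NZD at ask) = NZD 7,224,713.17
NZD 7,224,713.17 ÷ 1.5372 (buy CHF at ask) = CHF 4,699,917.50

Net result: CHF -6,082.50 (no profitable arbitrage after spreads)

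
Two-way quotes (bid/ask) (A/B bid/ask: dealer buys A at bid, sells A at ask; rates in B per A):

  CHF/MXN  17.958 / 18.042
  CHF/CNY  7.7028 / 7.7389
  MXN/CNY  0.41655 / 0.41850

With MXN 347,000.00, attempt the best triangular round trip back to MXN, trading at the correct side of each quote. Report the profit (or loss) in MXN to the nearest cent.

Net profit: MXN 6,995.67

Best loop MXN → CHF → CNY → MXN:
MXN 347,000.00 ÷ 18.042 (buy CHF at ask) = CHF 19,232.90
CHF 19,232.90 × 7.7028 (sell CHF at bid) = CNY 148,147.19
CNY 148,147.19 ÷ 0.41850 (buy MXN at ask) = MXN 353,995.67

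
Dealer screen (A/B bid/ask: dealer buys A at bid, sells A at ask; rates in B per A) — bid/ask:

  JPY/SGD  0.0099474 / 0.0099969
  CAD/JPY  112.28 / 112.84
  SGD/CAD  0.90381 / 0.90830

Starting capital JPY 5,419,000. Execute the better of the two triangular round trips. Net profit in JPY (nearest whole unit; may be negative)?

Net profit: JPY 51,264

Best loop JPY → SGD → CAD → JPY:
JPY 5,419,000 × 0.0099474 (sell JPY at bid) = SGD 53,904.96
SGD 53,904.96 × 0.90381 (sell SGD at bid) = CAD 48,719.84
CAD 48,719.84 × 112.28 (sell CAD at bid) = JPY 5,470,264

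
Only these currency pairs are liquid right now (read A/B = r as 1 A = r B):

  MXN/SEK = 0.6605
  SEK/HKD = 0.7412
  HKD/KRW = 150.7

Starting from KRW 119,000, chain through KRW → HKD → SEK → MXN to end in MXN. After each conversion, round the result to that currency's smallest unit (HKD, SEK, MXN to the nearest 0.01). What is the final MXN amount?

MXN 1,612.98

KRW 119,000 ÷ 150.7 = HKD 789.65
HKD 789.65 ÷ 0.7412 = SEK 1,065.37
SEK 1,065.37 ÷ 0.6605 = MXN 1,612.98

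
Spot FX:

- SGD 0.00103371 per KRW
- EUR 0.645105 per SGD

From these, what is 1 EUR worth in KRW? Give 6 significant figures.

1 EUR ÷ 0.645105 = 1.55014 SGD
1.55014 SGD ÷ 0.00103371 = 1499.58 KRW

EUR/KRW = 1499.58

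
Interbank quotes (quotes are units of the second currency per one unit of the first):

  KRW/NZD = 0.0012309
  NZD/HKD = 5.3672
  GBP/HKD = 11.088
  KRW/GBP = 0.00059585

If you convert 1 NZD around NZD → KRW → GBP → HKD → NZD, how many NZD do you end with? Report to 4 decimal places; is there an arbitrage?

1.0000 (no arbitrage)

Around NZD → KRW → GBP → HKD → NZD: 1 ÷ 0.0012309 × 0.00059585 × 11.088 ÷ 5.3672 = 1.000045
Product ≈ 1 (deviation 0.005%, within rounding noise).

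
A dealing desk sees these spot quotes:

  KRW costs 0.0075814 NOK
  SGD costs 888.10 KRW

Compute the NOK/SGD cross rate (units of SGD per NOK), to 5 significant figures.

1 NOK ÷ 0.0075814 = 131.902 KRW
131.902 KRW ÷ 888.10 = 0.148521 SGD

NOK/SGD = 0.14852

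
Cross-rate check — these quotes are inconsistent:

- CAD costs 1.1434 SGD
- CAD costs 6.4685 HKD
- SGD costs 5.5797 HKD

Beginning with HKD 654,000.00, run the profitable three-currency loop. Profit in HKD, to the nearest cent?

Profitable loop is HKD → SGD → CAD → HKD:
HKD 654,000.00 ÷ 5.5797 = SGD 117,210.60
SGD 117,210.60 ÷ 1.1434 = CAD 102,510.58
CAD 102,510.58 × 6.4685 = HKD 663,089.72
Profit = HKD 663,089.72 − HKD 654,000.00

Profit: HKD 9,089.72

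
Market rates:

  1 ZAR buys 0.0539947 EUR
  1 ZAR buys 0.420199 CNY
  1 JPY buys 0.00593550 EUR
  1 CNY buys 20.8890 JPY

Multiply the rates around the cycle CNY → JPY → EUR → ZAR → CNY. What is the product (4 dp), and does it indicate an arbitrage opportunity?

0.9649 (arbitrage exists)

Around CNY → JPY → EUR → ZAR → CNY: 1 × 20.8890 × 0.00593550 ÷ 0.0539947 × 0.420199 = 0.964892
Product < 1; profitable direction is CNY → ZAR → EUR → JPY → CNY.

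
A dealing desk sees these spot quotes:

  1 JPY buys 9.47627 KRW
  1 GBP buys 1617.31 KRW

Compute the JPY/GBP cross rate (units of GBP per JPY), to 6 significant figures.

1 JPY × 9.47627 = 9.47627 KRW
9.47627 KRW ÷ 1617.31 = 0.00585928 GBP

JPY/GBP = 0.00585928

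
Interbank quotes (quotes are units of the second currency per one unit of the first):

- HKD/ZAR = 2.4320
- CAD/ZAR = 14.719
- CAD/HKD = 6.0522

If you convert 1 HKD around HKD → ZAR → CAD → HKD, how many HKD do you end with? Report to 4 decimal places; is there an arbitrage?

Around HKD → ZAR → CAD → HKD: 1 × 2.4320 ÷ 14.719 × 6.0522 = 0.999997
Product ≈ 1 (deviation 0.000%, within rounding noise).

1.0000 (no arbitrage)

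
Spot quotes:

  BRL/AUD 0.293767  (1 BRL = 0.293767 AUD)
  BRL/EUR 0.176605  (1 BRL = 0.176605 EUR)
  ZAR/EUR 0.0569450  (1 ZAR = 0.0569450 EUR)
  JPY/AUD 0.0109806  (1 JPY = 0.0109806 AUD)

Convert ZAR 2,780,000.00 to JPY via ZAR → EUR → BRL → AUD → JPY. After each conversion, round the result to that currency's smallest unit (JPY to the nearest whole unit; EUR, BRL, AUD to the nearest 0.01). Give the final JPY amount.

JPY 23,981,389

ZAR 2,780,000.00 × 0.0569450 = EUR 158,307.10
EUR 158,307.10 ÷ 0.176605 = BRL 896,390.82
BRL 896,390.82 × 0.293767 = AUD 263,330.04
AUD 263,330.04 ÷ 0.0109806 = JPY 23,981,389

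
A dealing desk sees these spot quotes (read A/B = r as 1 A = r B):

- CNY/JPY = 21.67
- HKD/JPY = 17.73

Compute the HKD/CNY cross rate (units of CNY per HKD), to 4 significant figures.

HKD/CNY = 0.8182

1 HKD × 17.73 = 17.73 JPY
17.73 JPY ÷ 21.67 = 0.818182 CNY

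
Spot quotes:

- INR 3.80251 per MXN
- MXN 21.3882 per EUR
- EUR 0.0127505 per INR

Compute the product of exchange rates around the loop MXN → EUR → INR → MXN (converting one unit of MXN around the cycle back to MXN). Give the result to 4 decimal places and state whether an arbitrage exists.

Around MXN → EUR → INR → MXN: 1 ÷ 21.3882 ÷ 0.0127505 ÷ 3.80251 = 0.964336
Product < 1; profitable direction is MXN → INR → EUR → MXN.

0.9643 (arbitrage exists)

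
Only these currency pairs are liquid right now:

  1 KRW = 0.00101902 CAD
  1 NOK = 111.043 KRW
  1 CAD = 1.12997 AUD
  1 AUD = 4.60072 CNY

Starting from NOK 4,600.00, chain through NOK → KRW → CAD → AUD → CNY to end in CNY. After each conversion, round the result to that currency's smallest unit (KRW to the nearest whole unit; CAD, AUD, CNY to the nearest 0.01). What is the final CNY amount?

NOK 4,600.00 × 111.043 = KRW 510,798
KRW 510,798 × 0.00101902 = CAD 520.51
CAD 520.51 × 1.12997 = AUD 588.16
AUD 588.16 × 4.60072 = CNY 2,705.96

CNY 2,705.96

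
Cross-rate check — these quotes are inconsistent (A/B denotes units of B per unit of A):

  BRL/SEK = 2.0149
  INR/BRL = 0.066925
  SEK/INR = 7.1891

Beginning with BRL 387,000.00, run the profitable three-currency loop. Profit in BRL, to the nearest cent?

Profit: BRL 12,203.71

Profitable loop is BRL → INR → SEK → BRL:
BRL 387,000.00 ÷ 0.066925 = INR 5,782,592.45
INR 5,782,592.45 ÷ 7.1891 = SEK 804,355.55
SEK 804,355.55 ÷ 2.0149 = BRL 399,203.71
Profit = BRL 399,203.71 − BRL 387,000.00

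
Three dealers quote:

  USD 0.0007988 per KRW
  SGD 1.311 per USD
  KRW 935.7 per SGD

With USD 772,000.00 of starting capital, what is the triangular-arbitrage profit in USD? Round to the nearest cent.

Profitable loop is USD → KRW → SGD → USD:
USD 772,000.00 ÷ 0.0007988 = KRW 966,449,675
KRW 966,449,675 ÷ 935.7 = SGD 1,032,862.75
SGD 1,032,862.75 ÷ 1.311 = USD 787,843.44
Profit = USD 787,843.44 − USD 772,000.00

Profit: USD 15,843.44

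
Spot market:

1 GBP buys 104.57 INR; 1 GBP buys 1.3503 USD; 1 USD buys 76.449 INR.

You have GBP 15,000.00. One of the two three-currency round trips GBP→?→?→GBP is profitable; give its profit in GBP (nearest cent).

Profit: GBP 194.85

Profitable loop is GBP → INR → USD → GBP:
GBP 15,000.00 × 104.57 = INR 1,568,550.00
INR 1,568,550.00 ÷ 76.449 = USD 20,517.60
USD 20,517.60 ÷ 1.3503 = GBP 15,194.85
Profit = GBP 15,194.85 − GBP 15,000.00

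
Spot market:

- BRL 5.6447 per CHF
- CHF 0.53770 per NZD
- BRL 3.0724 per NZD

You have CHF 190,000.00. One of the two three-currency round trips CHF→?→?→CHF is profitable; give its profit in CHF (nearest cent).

Profitable loop is CHF → NZD → BRL → CHF:
CHF 190,000.00 ÷ 0.53770 = NZD 353,356.89
NZD 353,356.89 × 3.0724 = BRL 1,085,653.71
BRL 1,085,653.71 ÷ 5.6447 = CHF 192,331.52
Profit = CHF 192,331.52 − CHF 190,000.00

Profit: CHF 2,331.52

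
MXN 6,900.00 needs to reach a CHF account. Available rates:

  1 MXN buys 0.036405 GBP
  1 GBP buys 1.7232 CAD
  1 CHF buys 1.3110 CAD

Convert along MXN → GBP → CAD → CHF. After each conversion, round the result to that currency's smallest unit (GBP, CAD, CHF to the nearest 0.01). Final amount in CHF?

CHF 330.17

MXN 6,900.00 × 0.036405 = GBP 251.19
GBP 251.19 × 1.7232 = CAD 432.85
CAD 432.85 ÷ 1.3110 = CHF 330.17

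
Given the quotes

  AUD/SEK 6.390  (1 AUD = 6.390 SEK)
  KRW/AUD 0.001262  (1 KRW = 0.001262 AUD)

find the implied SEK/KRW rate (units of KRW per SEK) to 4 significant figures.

1 SEK ÷ 6.390 = 0.156495 AUD
0.156495 AUD ÷ 0.001262 = 124.005 KRW

SEK/KRW = 124.0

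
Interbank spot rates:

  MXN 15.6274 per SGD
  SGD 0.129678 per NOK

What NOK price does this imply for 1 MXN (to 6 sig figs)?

1 MXN ÷ 15.6274 = 0.0639902 SGD
0.0639902 SGD ÷ 0.129678 = 0.493454 NOK

MXN/NOK = 0.493454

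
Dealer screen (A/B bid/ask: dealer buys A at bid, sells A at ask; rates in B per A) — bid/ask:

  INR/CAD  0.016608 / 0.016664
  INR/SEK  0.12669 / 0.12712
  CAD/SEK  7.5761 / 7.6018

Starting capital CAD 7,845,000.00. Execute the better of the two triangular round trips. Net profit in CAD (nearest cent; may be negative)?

Best loop CAD → INR → SEK → CAD:
CAD 7,845,000.00 ÷ 0.016664 (buy INR at ask) = INR 470,775,324.05
INR 470,775,324.05 × 0.12669 (sell INR at bid) = SEK 59,642,525.80
SEK 59,642,525.80 ÷ 7.6018 (buy CAD at ask) = CAD 7,845,842.54

Net profit: CAD 842.54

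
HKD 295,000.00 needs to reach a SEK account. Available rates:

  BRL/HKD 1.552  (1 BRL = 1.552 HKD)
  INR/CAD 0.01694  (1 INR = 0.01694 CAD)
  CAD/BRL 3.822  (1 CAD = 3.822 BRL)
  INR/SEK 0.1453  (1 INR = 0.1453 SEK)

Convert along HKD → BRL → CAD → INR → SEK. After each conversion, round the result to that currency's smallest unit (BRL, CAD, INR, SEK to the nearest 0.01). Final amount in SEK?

SEK 426,571.47

HKD 295,000.00 ÷ 1.552 = BRL 190,077.32
BRL 190,077.32 ÷ 3.822 = CAD 49,732.42
CAD 49,732.42 ÷ 0.01694 = INR 2,935,798.11
INR 2,935,798.11 × 0.1453 = SEK 426,571.47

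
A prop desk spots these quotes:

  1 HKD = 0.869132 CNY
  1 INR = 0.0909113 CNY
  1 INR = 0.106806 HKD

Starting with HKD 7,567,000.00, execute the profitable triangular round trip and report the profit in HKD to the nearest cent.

Profit: HKD 159,579.13

Profitable loop is HKD → CNY → INR → HKD:
HKD 7,567,000.00 × 0.869132 = CNY 6,576,721.84
CNY 6,576,721.84 ÷ 0.0909113 = INR 72,342,182.37
INR 72,342,182.37 × 0.106806 = HKD 7,726,579.13
Profit = HKD 7,726,579.13 − HKD 7,567,000.00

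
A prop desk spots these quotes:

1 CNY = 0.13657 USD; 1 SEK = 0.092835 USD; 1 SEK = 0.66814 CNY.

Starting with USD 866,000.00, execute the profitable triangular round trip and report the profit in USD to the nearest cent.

Profit: USD 15,062.77

Profitable loop is USD → CNY → SEK → USD:
USD 866,000.00 ÷ 0.13657 = CNY 6,341,070.51
CNY 6,341,070.51 ÷ 0.66814 = SEK 9,490,631.47
SEK 9,490,631.47 × 0.092835 = USD 881,062.77
Profit = USD 881,062.77 − USD 866,000.00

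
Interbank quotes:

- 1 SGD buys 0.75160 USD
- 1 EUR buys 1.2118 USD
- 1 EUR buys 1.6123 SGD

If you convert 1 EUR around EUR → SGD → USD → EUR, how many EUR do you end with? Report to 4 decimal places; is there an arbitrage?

1.0000 (no arbitrage)

Around EUR → SGD → USD → EUR: 1 × 1.6123 × 0.75160 ÷ 1.2118 = 1.000004
Product ≈ 1 (deviation 0.000%, within rounding noise).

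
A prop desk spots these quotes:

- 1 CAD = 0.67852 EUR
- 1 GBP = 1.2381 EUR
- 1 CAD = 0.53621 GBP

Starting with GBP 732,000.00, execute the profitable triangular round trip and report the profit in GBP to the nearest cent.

Profitable loop is GBP → CAD → EUR → GBP:
GBP 732,000.00 ÷ 0.53621 = CAD 1,365,136.79
CAD 1,365,136.79 × 0.67852 = EUR 926,272.62
EUR 926,272.62 ÷ 1.2381 = GBP 748,140.39
Profit = GBP 748,140.39 − GBP 732,000.00

Profit: GBP 16,140.39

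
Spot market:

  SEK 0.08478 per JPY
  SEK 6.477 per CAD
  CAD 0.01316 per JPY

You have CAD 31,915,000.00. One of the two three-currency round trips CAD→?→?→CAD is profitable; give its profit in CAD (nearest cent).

Profit: CAD 172,155.79

Profitable loop is CAD → SEK → JPY → CAD:
CAD 31,915,000.00 × 6.477 = SEK 206,713,455.00
SEK 206,713,455.00 ÷ 0.08478 = JPY 2,438,233,723
JPY 2,438,233,723 × 0.01316 = CAD 32,087,155.79
Profit = CAD 32,087,155.79 − CAD 31,915,000.00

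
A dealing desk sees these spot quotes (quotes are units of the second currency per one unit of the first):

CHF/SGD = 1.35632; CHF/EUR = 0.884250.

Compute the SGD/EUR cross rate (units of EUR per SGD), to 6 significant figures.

1 SGD ÷ 1.35632 = 0.737289 CHF
0.737289 CHF × 0.884250 = 0.651948 EUR

SGD/EUR = 0.651948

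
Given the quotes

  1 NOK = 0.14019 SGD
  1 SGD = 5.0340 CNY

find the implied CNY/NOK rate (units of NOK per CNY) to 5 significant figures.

1 CNY ÷ 5.0340 = 0.198649 SGD
0.198649 SGD ÷ 0.14019 = 1.417 NOK

CNY/NOK = 1.4170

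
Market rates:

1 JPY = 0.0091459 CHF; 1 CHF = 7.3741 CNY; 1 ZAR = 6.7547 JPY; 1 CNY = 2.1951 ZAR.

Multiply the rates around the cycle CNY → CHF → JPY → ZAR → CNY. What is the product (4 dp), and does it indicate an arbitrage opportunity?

1.0000 (no arbitrage)

Around CNY → CHF → JPY → ZAR → CNY: 1 ÷ 7.3741 ÷ 0.0091459 ÷ 6.7547 ÷ 2.1951 = 1.000010
Product ≈ 1 (deviation 0.001%, within rounding noise).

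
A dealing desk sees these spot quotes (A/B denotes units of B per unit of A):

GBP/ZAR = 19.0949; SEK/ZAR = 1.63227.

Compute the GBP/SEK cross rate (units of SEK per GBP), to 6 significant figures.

1 GBP × 19.0949 = 19.0949 ZAR
19.0949 ZAR ÷ 1.63227 = 11.6984 SEK

GBP/SEK = 11.6984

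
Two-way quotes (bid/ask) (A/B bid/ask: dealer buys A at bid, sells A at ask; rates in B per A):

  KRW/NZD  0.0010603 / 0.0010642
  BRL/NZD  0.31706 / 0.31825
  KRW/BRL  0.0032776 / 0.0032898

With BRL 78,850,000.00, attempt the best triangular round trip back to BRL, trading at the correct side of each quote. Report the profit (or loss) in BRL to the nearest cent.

Net profit: BRL 1,003,241.54

Best loop BRL → KRW → NZD → BRL:
BRL 78,850,000.00 ÷ 0.0032898 (buy KRW at ask) = KRW 23,968,022,372
KRW 23,968,022,372 × 0.0010603 (sell KRW at bid) = NZD 25,413,294.12
NZD 25,413,294.12 ÷ 0.31825 (buy BRL at ask) = BRL 79,853,241.54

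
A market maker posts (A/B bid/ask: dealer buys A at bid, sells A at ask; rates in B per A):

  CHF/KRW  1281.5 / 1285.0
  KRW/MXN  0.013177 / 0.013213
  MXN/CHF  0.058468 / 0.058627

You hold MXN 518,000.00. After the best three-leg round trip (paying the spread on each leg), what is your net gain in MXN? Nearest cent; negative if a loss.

Best loop MXN → KRW → CHF → MXN:
MXN 518,000.00 ÷ 0.013213 (buy KRW at ask) = KRW 39,203,814
KRW 39,203,814 ÷ 1285.0 (buy CHF at ask) = CHF 30,508.81
CHF 30,508.81 ÷ 0.058627 (buy MXN at ask) = MXN 520,388.30

Net profit: MXN 2,388.30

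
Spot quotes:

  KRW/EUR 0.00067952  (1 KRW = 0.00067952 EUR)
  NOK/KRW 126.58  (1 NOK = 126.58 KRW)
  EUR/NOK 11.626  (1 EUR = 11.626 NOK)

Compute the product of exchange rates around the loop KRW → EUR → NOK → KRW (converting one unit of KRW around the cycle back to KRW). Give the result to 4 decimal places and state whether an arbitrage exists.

Around KRW → EUR → NOK → KRW: 1 × 0.00067952 × 11.626 × 126.58 = 0.999995
Product ≈ 1 (deviation 0.001%, within rounding noise).

1.0000 (no arbitrage)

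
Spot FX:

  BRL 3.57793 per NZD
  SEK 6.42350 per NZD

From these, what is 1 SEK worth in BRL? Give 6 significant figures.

1 SEK ÷ 6.42350 = 0.155678 NZD
0.155678 NZD × 3.57793 = 0.557006 BRL

SEK/BRL = 0.557006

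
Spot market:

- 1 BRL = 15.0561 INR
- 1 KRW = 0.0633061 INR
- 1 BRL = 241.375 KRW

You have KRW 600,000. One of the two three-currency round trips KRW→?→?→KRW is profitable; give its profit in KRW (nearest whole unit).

Profit: KRW 8,943

Profitable loop is KRW → INR → BRL → KRW:
KRW 600,000 × 0.0633061 = INR 37,983.66
INR 37,983.66 ÷ 15.0561 = BRL 2,522.81
BRL 2,522.81 × 241.375 = KRW 608,943
Profit = KRW 608,943 − KRW 600,000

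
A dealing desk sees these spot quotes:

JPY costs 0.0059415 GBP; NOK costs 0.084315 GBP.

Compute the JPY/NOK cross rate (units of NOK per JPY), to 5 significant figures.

1 JPY × 0.0059415 = 0.0059415 GBP
0.0059415 GBP ÷ 0.084315 = 0.0704679 NOK

JPY/NOK = 0.070468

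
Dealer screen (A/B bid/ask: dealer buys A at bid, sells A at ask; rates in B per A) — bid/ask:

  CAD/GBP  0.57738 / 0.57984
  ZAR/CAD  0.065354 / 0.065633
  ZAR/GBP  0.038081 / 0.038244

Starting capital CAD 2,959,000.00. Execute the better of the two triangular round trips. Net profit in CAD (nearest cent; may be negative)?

Best loop CAD → ZAR → GBP → CAD:
CAD 2,959,000.00 ÷ 0.065633 (buy ZAR at ask) = ZAR 45,084,027.85
ZAR 45,084,027.85 × 0.038081 (sell ZAR at bid) = GBP 1,716,844.86
GBP 1,716,844.86 ÷ 0.57984 (buy CAD at ask) = CAD 2,960,894.15

Net profit: CAD 1,894.15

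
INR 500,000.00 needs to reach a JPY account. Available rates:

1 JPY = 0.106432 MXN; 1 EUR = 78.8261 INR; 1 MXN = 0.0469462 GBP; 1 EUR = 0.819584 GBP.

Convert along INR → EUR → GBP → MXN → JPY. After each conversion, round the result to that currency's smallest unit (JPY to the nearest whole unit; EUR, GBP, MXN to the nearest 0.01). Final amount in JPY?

INR 500,000.00 ÷ 78.8261 = EUR 6,343.08
EUR 6,343.08 × 0.819584 = GBP 5,198.69
GBP 5,198.69 ÷ 0.0469462 = MXN 110,737.18
MXN 110,737.18 ÷ 0.106432 = JPY 1,040,450

JPY 1,040,450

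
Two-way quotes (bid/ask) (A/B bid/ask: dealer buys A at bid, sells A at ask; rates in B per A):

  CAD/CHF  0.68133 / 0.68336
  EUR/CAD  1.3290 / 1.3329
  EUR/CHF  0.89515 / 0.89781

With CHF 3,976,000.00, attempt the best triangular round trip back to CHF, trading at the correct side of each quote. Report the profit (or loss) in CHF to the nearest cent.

Best loop CHF → EUR → CAD → CHF:
CHF 3,976,000.00 ÷ 0.89781 (buy EUR at ask) = EUR 4,428,553.93
EUR 4,428,553.93 × 1.3290 (sell EUR at bid) = CAD 5,885,548.17
CAD 5,885,548.17 × 0.68133 (sell CAD at bid) = CHF 4,010,000.53

Net profit: CHF 34,000.53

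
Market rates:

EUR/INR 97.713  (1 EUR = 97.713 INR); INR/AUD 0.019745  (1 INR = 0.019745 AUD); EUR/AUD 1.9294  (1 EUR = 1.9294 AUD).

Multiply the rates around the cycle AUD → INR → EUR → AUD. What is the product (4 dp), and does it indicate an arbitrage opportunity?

1.0000 (no arbitrage)

Around AUD → INR → EUR → AUD: 1 ÷ 0.019745 ÷ 97.713 × 1.9294 = 1.000029
Product ≈ 1 (deviation 0.003%, within rounding noise).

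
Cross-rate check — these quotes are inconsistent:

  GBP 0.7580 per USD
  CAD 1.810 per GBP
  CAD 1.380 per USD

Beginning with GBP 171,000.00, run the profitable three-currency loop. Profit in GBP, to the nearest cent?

Profit: GBP 999.59

Profitable loop is GBP → USD → CAD → GBP:
GBP 171,000.00 ÷ 0.7580 = USD 225,593.67
USD 225,593.67 × 1.380 = CAD 311,319.26
CAD 311,319.26 ÷ 1.810 = GBP 171,999.59
Profit = GBP 171,999.59 − GBP 171,000.00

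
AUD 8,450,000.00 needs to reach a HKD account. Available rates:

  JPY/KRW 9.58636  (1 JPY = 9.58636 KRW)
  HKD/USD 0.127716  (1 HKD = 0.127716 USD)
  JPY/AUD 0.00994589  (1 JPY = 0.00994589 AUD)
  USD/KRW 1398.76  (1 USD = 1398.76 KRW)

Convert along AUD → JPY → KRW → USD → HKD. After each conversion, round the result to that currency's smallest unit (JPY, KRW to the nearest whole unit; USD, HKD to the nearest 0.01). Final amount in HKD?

AUD 8,450,000.00 ÷ 0.00994589 = JPY 849,597,170
JPY 849,597,170 × 9.58636 = KRW 8,144,544,327
KRW 8,144,544,327 ÷ 1398.76 = USD 5,822,688.90
USD 5,822,688.90 ÷ 0.127716 = HKD 45,590,911.87

HKD 45,590,911.87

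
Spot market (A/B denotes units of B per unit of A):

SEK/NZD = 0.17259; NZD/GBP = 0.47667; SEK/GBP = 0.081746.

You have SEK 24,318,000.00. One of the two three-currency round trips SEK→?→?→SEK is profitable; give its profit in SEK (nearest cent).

Profitable loop is SEK → NZD → GBP → SEK:
SEK 24,318,000.00 × 0.17259 = NZD 4,197,043.62
NZD 4,197,043.62 × 0.47667 = GBP 2,000,604.78
GBP 2,000,604.78 ÷ 0.081746 = SEK 24,473,427.23
Profit = SEK 24,473,427.23 − SEK 24,318,000.00

Profit: SEK 155,427.23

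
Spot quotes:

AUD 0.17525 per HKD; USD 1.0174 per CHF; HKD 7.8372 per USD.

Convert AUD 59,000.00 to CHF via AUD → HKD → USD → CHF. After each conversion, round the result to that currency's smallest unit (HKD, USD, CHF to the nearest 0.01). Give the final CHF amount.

CHF 42,222.24

AUD 59,000.00 ÷ 0.17525 = HKD 336,661.91
HKD 336,661.91 ÷ 7.8372 = USD 42,956.91
USD 42,956.91 ÷ 1.0174 = CHF 42,222.24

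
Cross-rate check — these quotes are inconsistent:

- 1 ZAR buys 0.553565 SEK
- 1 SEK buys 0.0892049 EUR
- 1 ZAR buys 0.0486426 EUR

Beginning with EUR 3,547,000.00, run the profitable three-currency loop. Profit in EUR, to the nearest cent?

Profit: EUR 53,822.74

Profitable loop is EUR → ZAR → SEK → EUR:
EUR 3,547,000.00 ÷ 0.0486426 = ZAR 72,919,621.90
ZAR 72,919,621.90 × 0.553565 = SEK 40,365,750.49
SEK 40,365,750.49 × 0.0892049 = EUR 3,600,822.74
Profit = EUR 3,600,822.74 − EUR 3,547,000.00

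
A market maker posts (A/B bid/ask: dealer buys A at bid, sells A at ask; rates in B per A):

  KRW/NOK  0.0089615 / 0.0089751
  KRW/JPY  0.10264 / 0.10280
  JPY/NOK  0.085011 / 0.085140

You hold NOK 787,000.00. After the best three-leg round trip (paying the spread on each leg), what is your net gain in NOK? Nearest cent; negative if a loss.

Net profit: NOK 18,802.63

Best loop NOK → JPY → KRW → NOK:
NOK 787,000.00 ÷ 0.085140 (buy JPY at ask) = JPY 9,243,599
JPY 9,243,599 ÷ 0.10280 (buy KRW at ask) = KRW 89,918,276
KRW 89,918,276 × 0.0089615 (sell KRW at bid) = NOK 805,802.63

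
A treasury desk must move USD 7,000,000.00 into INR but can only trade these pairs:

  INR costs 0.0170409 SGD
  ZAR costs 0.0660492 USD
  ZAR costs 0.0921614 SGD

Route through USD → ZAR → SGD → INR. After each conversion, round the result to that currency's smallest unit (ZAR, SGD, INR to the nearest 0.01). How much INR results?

INR 573,174,702.04

USD 7,000,000.00 ÷ 0.0660492 = ZAR 105,981,601.59
ZAR 105,981,601.59 × 0.0921614 = SGD 9,767,412.78
SGD 9,767,412.78 ÷ 0.0170409 = INR 573,174,702.04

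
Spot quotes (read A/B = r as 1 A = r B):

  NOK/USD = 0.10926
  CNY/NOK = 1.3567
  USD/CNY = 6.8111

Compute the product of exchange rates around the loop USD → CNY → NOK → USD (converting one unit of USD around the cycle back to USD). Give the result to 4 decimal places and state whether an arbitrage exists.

1.0096 (arbitrage exists)

Around USD → CNY → NOK → USD: 1 × 6.8111 × 1.3567 × 0.10926 = 1.009630
Product > 1; profitable direction is USD → CNY → NOK → USD.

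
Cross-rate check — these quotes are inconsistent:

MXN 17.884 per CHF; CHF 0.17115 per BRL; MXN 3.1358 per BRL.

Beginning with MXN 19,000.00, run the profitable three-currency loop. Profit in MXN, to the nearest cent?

Profitable loop is MXN → CHF → BRL → MXN:
MXN 19,000.00 ÷ 17.884 = CHF 1,062.40
CHF 1,062.40 ÷ 0.17115 = BRL 6,207.43
BRL 6,207.43 × 3.1358 = MXN 19,465.27
Profit = MXN 19,465.27 − MXN 19,000.00

Profit: MXN 465.27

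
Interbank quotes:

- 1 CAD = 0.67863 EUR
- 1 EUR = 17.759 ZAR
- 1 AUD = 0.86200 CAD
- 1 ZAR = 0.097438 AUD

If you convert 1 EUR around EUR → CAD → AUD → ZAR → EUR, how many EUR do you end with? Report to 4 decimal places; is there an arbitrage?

Around EUR → CAD → AUD → ZAR → EUR: 1 ÷ 0.67863 ÷ 0.86200 ÷ 0.097438 ÷ 17.759 = 0.987900
Product < 1; profitable direction is EUR → ZAR → AUD → CAD → EUR.

0.9879 (arbitrage exists)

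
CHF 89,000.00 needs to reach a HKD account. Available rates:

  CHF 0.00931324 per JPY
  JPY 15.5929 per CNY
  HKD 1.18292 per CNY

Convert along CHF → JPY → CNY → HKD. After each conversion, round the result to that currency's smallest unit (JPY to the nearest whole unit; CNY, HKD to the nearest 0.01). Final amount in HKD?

CHF 89,000.00 ÷ 0.00931324 = JPY 9,556,288
JPY 9,556,288 ÷ 15.5929 = CNY 612,861.49
CNY 612,861.49 × 1.18292 = HKD 724,966.11

HKD 724,966.11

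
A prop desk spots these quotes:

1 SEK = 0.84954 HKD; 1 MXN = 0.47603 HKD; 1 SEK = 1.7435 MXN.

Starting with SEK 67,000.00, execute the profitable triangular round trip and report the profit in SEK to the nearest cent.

Profit: SEK 1,580.77

Profitable loop is SEK → HKD → MXN → SEK:
SEK 67,000.00 × 0.84954 = HKD 56,919.18
HKD 56,919.18 ÷ 0.47603 = MXN 119,570.57
MXN 119,570.57 ÷ 1.7435 = SEK 68,580.77
Profit = SEK 68,580.77 − SEK 67,000.00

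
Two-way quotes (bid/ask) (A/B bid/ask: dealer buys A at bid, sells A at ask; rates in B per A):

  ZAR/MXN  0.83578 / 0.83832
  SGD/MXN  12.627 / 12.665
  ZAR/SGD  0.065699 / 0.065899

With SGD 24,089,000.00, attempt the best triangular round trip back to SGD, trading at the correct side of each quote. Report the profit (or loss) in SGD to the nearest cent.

Net profit: SGD 33,745.09

Best loop SGD → ZAR → MXN → SGD:
SGD 24,089,000.00 ÷ 0.065899 (buy ZAR at ask) = ZAR 365,544,241.95
ZAR 365,544,241.95 × 0.83578 (sell ZAR at bid) = MXN 305,514,566.53
MXN 305,514,566.53 ÷ 12.665 (buy SGD at ask) = SGD 24,122,745.09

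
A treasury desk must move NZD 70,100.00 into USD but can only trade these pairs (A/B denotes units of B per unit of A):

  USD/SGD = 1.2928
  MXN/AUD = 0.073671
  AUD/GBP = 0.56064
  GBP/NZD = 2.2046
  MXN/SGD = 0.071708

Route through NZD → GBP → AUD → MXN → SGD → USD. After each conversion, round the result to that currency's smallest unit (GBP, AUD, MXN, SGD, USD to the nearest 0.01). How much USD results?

USD 42,701.57

NZD 70,100.00 ÷ 2.2046 = GBP 31,797.15
GBP 31,797.15 ÷ 0.56064 = AUD 56,715.81
AUD 56,715.81 ÷ 0.073671 = MXN 769,852.59
MXN 769,852.59 × 0.071708 = SGD 55,204.59
SGD 55,204.59 ÷ 1.2928 = USD 42,701.57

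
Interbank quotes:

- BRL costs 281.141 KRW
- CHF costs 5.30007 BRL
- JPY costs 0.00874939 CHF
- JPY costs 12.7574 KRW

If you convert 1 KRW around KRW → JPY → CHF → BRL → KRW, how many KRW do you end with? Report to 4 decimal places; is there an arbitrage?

1.0219 (arbitrage exists)

Around KRW → JPY → CHF → BRL → KRW: 1 ÷ 12.7574 × 0.00874939 × 5.30007 × 281.141 = 1.021931
Product > 1; profitable direction is KRW → JPY → CHF → BRL → KRW.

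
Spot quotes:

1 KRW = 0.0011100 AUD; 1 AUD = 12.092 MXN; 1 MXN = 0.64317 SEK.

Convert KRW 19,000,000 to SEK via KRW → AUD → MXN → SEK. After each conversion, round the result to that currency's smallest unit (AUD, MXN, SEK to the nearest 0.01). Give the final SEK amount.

SEK 164,021.39

KRW 19,000,000 × 0.0011100 = AUD 21,090.00
AUD 21,090.00 × 12.092 = MXN 255,020.28
MXN 255,020.28 × 0.64317 = SEK 164,021.39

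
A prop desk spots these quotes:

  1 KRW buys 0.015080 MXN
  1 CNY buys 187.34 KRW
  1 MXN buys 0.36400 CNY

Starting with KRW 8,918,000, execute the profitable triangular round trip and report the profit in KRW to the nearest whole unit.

Profit: KRW 252,662

Profitable loop is KRW → MXN → CNY → KRW:
KRW 8,918,000 × 0.015080 = MXN 134,483.44
MXN 134,483.44 × 0.36400 = CNY 48,951.97
CNY 48,951.97 × 187.34 = KRW 9,170,662
Profit = KRW 9,170,662 − KRW 8,918,000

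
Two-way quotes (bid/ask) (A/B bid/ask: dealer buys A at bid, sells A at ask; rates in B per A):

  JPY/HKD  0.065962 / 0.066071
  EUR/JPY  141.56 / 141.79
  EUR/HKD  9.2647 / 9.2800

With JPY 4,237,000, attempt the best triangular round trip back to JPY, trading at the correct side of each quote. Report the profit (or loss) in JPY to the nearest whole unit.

Net profit: JPY 26,290

Best loop JPY → HKD → EUR → JPY:
JPY 4,237,000 × 0.065962 (sell JPY at bid) = HKD 279,480.99
HKD 279,480.99 ÷ 9.2800 (buy EUR at ask) = EUR 30,116.49
EUR 30,116.49 × 141.56 (sell EUR at bid) = JPY 4,263,290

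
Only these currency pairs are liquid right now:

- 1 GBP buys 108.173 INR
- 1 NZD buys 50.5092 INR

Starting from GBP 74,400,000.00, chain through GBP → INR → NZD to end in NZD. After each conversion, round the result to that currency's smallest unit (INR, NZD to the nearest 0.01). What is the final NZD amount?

NZD 159,338,718.49

GBP 74,400,000.00 × 108.173 = INR 8,048,071,200.00
INR 8,048,071,200.00 ÷ 50.5092 = NZD 159,338,718.49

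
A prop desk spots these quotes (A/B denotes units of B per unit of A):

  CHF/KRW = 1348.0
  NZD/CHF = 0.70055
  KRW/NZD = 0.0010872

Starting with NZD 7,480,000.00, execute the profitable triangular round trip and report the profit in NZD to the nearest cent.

Profitable loop is NZD → CHF → KRW → NZD:
NZD 7,480,000.00 × 0.70055 = CHF 5,240,114.00
CHF 5,240,114.00 × 1348.0 = KRW 7,063,673,672
KRW 7,063,673,672 × 0.0010872 = NZD 7,679,626.02
Profit = NZD 7,679,626.02 − NZD 7,480,000.00

Profit: NZD 199,626.02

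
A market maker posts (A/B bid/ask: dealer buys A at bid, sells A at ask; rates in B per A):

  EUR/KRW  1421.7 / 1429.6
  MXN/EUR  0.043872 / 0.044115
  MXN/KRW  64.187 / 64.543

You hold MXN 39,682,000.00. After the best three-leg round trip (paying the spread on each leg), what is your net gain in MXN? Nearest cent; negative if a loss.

Net profit: MXN 704,833.84

Best loop MXN → KRW → EUR → MXN:
MXN 39,682,000.00 × 64.187 (sell MXN at bid) = KRW 2,547,068,534
KRW 2,547,068,534 ÷ 1429.6 (buy EUR at ask) = EUR 1,781,665.17
EUR 1,781,665.17 ÷ 0.044115 (buy MXN at ask) = MXN 40,386,833.84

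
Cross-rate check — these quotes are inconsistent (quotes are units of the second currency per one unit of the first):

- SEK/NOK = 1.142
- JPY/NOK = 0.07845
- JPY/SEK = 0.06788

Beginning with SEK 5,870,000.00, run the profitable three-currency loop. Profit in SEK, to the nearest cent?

Profit: SEK 70,501.52

Profitable loop is SEK → JPY → NOK → SEK:
SEK 5,870,000.00 ÷ 0.06788 = JPY 86,476,134
JPY 86,476,134 × 0.07845 = NOK 6,784,052.74
NOK 6,784,052.74 ÷ 1.142 = SEK 5,940,501.52
Profit = SEK 5,940,501.52 − SEK 5,870,000.00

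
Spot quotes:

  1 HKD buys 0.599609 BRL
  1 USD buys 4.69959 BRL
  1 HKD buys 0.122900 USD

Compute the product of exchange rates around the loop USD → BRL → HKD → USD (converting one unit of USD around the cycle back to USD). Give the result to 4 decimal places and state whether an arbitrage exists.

0.9633 (arbitrage exists)

Around USD → BRL → HKD → USD: 1 × 4.69959 ÷ 0.599609 × 0.122900 = 0.963260
Product < 1; profitable direction is USD → HKD → BRL → USD.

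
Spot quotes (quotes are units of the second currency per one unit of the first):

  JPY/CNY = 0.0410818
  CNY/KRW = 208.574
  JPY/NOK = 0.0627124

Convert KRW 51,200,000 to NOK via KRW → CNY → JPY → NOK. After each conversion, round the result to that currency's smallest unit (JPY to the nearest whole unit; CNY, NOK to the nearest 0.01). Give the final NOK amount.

NOK 374,725.97

KRW 51,200,000 ÷ 208.574 = CNY 245,476.43
CNY 245,476.43 ÷ 0.0410818 = JPY 5,975,309
JPY 5,975,309 × 0.0627124 = NOK 374,725.97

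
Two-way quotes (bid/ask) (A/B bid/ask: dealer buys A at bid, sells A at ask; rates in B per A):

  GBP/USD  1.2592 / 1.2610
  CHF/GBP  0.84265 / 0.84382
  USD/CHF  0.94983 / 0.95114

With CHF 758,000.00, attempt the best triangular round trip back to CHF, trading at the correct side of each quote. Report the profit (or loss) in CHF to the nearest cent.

Net profit: CHF 5,936.09

Best loop CHF → GBP → USD → CHF:
CHF 758,000.00 × 0.84265 (sell CHF at bid) = GBP 638,728.70
GBP 638,728.70 × 1.2592 (sell GBP at bid) = USD 804,287.18
USD 804,287.18 × 0.94983 (sell USD at bid) = CHF 763,936.09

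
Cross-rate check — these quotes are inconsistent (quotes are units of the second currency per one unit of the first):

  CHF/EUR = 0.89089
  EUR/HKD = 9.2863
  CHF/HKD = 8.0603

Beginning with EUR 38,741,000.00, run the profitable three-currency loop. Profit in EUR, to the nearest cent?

Profit: EUR 1,022,665.73

Profitable loop is EUR → HKD → CHF → EUR:
EUR 38,741,000.00 × 9.2863 = HKD 359,760,548.30
HKD 359,760,548.30 ÷ 8.0603 = CHF 44,633,642.46
CHF 44,633,642.46 × 0.89089 = EUR 39,763,665.73
Profit = EUR 39,763,665.73 − EUR 38,741,000.00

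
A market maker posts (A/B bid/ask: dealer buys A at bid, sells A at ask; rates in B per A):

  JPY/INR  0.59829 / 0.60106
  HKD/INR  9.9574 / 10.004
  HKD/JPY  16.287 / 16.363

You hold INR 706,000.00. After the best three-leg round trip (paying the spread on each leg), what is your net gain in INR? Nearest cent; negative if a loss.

Best loop INR → JPY → HKD → INR:
INR 706,000.00 ÷ 0.60106 (buy JPY at ask) = JPY 1,174,592
JPY 1,174,592 ÷ 16.363 (buy HKD at ask) = HKD 71,783.39
HKD 71,783.39 × 9.9574 (sell HKD at bid) = INR 714,775.89

Net profit: INR 8,775.89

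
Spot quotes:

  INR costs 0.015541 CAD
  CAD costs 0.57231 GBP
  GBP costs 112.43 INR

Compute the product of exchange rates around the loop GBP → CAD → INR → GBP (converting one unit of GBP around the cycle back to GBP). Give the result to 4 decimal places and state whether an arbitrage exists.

Around GBP → CAD → INR → GBP: 1 ÷ 0.57231 ÷ 0.015541 ÷ 112.43 = 1.000017
Product ≈ 1 (deviation 0.002%, within rounding noise).

1.0000 (no arbitrage)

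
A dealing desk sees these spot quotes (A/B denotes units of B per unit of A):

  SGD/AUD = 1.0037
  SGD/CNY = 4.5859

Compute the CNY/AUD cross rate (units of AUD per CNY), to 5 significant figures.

CNY/AUD = 0.21887

1 CNY ÷ 4.5859 = 0.21806 SGD
0.21806 SGD × 1.0037 = 0.218867 AUD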